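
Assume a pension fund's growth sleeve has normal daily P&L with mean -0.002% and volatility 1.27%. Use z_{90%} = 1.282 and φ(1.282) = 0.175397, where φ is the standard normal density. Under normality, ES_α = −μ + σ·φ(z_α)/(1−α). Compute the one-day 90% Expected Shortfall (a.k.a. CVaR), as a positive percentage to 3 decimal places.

2.230%

Tail multiplier: φ(z)/(1−α) = 0.175397 / 0.1 = 1.754.
ES = −(-0.002%) + 1.27% × 1.754 = 2.230%.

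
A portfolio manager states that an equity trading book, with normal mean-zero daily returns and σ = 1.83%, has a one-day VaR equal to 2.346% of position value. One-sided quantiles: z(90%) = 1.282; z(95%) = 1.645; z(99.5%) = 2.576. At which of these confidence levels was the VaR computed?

90%

Implied z = VaR/σ = 2.346 / 1.83 = 1.282.
This matches z(90%) = 1.282.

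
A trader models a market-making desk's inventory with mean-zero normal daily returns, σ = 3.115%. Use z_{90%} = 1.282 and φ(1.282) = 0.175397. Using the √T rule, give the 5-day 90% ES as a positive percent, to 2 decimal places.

12.22%

σ_{5d} = 3.115% × √5 = 6.965%.
ES multiplier = φ(z)/(1−α) = 0.175397/0.1 = 1.754.
ES = 6.965% × 1.754 = 12.217%.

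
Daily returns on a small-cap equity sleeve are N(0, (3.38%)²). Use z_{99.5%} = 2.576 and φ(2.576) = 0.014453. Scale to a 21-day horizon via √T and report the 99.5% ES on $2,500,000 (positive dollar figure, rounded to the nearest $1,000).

σ_{21d} = 3.38% × √21 = 15.489%.
ES multiplier = φ(z)/(1−α) = 0.014453/0.005 = 2.891.
ES = 15.489% × 2.891 = 44.779%; on $2,500,000: $1,119,475.

$1,119,000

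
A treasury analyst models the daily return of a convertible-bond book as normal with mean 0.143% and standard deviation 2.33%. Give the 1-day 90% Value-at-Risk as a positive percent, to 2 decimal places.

At 90% one-sided, z = 1.282.
VaR = −μ + z·σ = −(0.143%) + 1.282 × 2.33% = 2.844%.

2.84%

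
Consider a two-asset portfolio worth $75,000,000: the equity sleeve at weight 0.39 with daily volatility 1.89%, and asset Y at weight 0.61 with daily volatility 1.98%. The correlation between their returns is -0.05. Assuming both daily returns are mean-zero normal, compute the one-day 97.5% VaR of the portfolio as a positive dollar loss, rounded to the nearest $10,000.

$2,030,000

σ_p² = 0.39²·1.89² + 0.61²·1.98² + 2·-0.05·0.39·0.61·1.89·1.98 = 1.9131 (%²).
σ_p = √1.9131 = 1.383%.
At 97.5%, z = 1.960.
VaR = 1.960 × 1.383% = 2.711%; on $75,000,000 that is $2,033,250.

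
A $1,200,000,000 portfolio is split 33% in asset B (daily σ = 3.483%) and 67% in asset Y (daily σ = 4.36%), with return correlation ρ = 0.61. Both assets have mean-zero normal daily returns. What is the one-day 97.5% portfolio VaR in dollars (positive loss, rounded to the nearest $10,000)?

σ_p² = 0.33²·3.483² + 0.67²·4.36² + 2·0.61·0.33·0.67·3.483·4.36 = 13.9508 (%²).
σ_p = √13.9508 = 3.735%.
At 97.5%, z = 1.960.
VaR = 1.960 × 3.735% = 7.321%; on $1,200,000,000 that is $87,852,000.

$87,850,000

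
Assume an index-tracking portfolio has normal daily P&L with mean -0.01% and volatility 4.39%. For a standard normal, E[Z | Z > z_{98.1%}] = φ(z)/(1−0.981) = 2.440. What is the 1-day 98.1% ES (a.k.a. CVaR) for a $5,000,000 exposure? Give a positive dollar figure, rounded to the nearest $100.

$536,100

ES = −(-0.01%) + 4.39% × 2.440 = 10.722%.
On $5,000,000: 0.10722 × $5,000,000 = $536,100.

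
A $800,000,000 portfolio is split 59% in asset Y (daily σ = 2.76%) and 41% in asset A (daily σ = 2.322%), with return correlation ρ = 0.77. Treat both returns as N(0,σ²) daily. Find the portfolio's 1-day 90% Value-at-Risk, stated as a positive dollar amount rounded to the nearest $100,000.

$25,000,000

σ_p² = 0.59²·2.76² + 0.41²·2.322² + 2·0.77·0.59·0.41·2.76·2.322 = 5.9454 (%²).
σ_p = √5.9454 = 2.438%.
At 90%, z = 1.282.
VaR = 1.282 × 2.438% = 3.126%; on $800,000,000 that is $25,008,000.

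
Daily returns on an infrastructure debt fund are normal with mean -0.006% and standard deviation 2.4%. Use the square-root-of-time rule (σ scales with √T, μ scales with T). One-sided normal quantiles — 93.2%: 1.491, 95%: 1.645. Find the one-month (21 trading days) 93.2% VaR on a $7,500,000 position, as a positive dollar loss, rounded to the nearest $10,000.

$1,240,000

σ_{21d} = 2.4% × √21 = 10.998%; μ_{21d} = 21 × -0.006% = -0.126%.
VaR = −(-0.126%) + 1.491 × 10.998% = 16.524%.
On $7,500,000: 0.16524 × $7,500,000 = $1,239,300.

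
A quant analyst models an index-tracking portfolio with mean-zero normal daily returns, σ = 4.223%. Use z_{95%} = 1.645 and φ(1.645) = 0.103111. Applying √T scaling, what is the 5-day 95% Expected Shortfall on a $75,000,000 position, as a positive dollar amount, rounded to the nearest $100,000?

σ_{5d} = 4.223% × √5 = 9.443%.
ES multiplier = φ(z)/(1−α) = 0.103111/0.05 = 2.062.
ES = 9.443% × 2.062 = 19.471%; on $75,000,000: $14,603,250.

$14,600,000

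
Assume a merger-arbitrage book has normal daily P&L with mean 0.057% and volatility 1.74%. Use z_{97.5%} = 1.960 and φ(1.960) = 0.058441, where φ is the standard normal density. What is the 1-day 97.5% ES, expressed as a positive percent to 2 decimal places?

Tail multiplier: φ(z)/(1−α) = 0.058441 / 0.025 = 2.338.
ES = −(0.057%) + 1.74% × 2.338 = 4.011%.

4.01%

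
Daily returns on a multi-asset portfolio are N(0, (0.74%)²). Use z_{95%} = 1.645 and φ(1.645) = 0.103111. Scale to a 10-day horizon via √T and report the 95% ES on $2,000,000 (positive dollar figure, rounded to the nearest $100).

σ_{10d} = 0.74% × √10 = 2.340%.
ES multiplier = φ(z)/(1−α) = 0.103111/0.05 = 2.062.
ES = 2.340% × 2.062 = 4.825%; on $2,000,000: $96,500.

$96,500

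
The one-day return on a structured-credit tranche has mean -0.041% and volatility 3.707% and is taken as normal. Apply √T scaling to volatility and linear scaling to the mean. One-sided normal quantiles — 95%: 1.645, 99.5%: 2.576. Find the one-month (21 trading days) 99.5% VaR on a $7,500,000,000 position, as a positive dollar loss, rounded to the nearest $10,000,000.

$3,350,000,000

σ_{21d} = 3.707% × √21 = 16.988%; μ_{21d} = 21 × -0.041% = -0.861%.
VaR = −(-0.861%) + 2.576 × 16.988% = 44.622%.
On $7,500,000,000: 0.44622 × $7,500,000,000 = $3,346,650,000.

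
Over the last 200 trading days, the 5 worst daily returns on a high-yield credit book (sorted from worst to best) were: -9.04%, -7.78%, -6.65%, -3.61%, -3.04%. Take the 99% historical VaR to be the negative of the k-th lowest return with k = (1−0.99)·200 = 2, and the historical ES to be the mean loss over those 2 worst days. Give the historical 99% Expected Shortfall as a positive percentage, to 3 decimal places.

The 2 worst returns sum to -16.82%.
ES = −(-16.82%) / 2 = 8.41% ≈ 8.410%.

8.410%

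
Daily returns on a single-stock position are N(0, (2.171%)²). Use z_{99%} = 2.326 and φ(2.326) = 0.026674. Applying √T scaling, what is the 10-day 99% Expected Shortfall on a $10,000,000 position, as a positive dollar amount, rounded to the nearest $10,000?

σ_{10d} = 2.171% × √10 = 6.865%.
ES multiplier = φ(z)/(1−α) = 0.026674/0.01 = 2.667.
ES = 6.865% × 2.667 = 18.309%; on $10,000,000: $1,830,900.

$1,830,000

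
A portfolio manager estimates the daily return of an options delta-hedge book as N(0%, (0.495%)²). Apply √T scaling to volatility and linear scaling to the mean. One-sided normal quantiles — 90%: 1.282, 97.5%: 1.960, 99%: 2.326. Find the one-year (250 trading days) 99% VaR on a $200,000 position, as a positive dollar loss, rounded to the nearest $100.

σ_{250d} = 0.495% × √250 = 7.827%.
VaR = 2.326 × 7.827% = 18.206%.
On $200,000: 0.18206 × $200,000 = $36,412.

$36,400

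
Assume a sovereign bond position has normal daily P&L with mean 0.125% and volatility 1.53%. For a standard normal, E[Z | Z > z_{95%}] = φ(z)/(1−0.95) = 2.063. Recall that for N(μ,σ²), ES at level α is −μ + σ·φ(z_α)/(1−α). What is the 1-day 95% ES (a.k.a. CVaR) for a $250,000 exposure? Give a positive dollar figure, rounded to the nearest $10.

ES = −(0.125%) + 1.53% × 2.063 = 3.031%.
On $250,000: 0.03031 × $250,000 = $7,578.

$7,580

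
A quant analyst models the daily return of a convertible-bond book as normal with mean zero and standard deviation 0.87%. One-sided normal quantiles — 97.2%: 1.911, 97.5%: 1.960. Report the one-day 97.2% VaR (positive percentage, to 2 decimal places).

VaR = z·σ = 1.911 × 0.87% = 1.663%.

1.66%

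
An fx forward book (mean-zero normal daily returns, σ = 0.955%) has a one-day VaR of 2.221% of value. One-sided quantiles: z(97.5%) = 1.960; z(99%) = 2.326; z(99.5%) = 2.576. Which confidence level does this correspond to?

99%

Implied z = VaR/σ = 2.221 / 0.955 = 2.326.
This matches z(99%) = 2.326.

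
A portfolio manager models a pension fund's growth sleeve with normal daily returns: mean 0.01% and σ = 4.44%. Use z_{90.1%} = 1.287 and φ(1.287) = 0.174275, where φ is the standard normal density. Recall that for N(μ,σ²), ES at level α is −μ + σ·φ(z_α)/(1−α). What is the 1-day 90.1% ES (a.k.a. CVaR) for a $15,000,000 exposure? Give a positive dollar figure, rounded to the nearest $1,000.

Tail multiplier: φ(z)/(1−α) = 0.174275 / 0.099 = 1.760.
ES = −(0.01%) + 4.44% × 1.760 = 7.804%.
On $15,000,000: 0.07804 × $15,000,000 = $1,170,600.

$1,171,000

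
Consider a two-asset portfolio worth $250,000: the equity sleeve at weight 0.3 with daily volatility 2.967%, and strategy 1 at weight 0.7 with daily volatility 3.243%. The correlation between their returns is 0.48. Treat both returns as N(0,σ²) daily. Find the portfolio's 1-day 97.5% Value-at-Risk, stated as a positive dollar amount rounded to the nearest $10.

σ_p² = 0.3²·2.967² + 0.7²·3.243² + 2·0.48·0.3·0.7·2.967·3.243 = 7.8854 (%²).
σ_p = √7.8854 = 2.808%.
At 97.5%, z = 1.960.
VaR = 1.960 × 2.808% = 5.504%; on $250,000 that is $13,760.

$13,760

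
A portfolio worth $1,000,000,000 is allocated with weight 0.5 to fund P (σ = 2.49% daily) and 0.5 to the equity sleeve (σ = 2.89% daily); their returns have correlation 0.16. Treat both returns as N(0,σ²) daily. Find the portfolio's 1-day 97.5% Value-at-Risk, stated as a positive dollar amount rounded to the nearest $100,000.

σ_p² = 0.5²·2.49² + 0.5²·2.89² + 2·0.16·0.5·0.5·2.49·2.89 = 4.2137 (%²).
σ_p = √4.2137 = 2.053%.
At 97.5%, z = 1.960.
VaR = 1.960 × 2.053% = 4.024%; on $1,000,000,000 that is $40,240,000.

$40,200,000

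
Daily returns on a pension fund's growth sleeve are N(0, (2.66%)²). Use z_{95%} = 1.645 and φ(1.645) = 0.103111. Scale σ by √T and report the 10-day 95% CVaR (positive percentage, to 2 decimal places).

σ_{10d} = 2.66% × √10 = 8.412%.
ES multiplier = φ(z)/(1−α) = 0.103111/0.05 = 2.062.
ES = 8.412% × 2.062 = 17.346%.

17.35%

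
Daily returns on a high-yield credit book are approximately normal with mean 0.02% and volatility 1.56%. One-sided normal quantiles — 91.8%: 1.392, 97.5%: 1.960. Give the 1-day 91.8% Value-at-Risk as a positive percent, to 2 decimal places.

2.15%

VaR = −μ + z·σ = −(0.02%) + 1.392 × 1.56% = 2.152%.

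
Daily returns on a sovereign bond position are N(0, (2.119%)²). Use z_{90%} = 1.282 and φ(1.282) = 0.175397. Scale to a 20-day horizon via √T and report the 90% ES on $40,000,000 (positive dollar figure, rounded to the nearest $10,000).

$6,650,000

σ_{20d} = 2.119% × √20 = 9.476%.
ES multiplier = φ(z)/(1−α) = 0.175397/0.1 = 1.754.
ES = 9.476% × 1.754 = 16.621%; on $40,000,000: $6,648,400.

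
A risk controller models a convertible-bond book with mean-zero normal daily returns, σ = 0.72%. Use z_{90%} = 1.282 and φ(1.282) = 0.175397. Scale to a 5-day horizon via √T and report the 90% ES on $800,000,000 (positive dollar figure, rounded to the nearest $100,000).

σ_{5d} = 0.72% × √5 = 1.610%.
ES multiplier = φ(z)/(1−α) = 0.175397/0.1 = 1.754.
ES = 1.610% × 1.754 = 2.824%; on $800,000,000: $22,592,000.

$22,600,000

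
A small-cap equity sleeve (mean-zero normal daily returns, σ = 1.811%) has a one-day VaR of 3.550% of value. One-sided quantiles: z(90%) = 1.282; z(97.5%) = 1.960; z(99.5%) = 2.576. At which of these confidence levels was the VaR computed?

Implied z = VaR/σ = 3.550 / 1.811 = 1.960.
This matches z(97.5%) = 1.960.

97.5%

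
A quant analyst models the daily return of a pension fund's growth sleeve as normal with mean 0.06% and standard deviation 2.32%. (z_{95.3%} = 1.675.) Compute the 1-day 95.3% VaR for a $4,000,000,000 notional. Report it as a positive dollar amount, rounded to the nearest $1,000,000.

VaR = −μ + z·σ = −(0.06%) + 1.675 × 2.32% = 3.826%.
On $4,000,000,000: 0.03826 × $4,000,000,000 = $153,040,000.

$153,000,000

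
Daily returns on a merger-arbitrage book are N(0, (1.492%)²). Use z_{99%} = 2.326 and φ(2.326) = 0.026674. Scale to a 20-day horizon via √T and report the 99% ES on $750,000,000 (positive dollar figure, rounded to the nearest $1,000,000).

σ_{20d} = 1.492% × √20 = 6.672%.
ES multiplier = φ(z)/(1−α) = 0.026674/0.01 = 2.667.
ES = 6.672% × 2.667 = 17.794%; on $750,000,000: $133,455,000.

$133,000,000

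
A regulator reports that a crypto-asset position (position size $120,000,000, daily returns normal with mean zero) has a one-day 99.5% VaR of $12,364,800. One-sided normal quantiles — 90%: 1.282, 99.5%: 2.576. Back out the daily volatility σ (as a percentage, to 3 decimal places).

VaR as a fraction: $12,364,800 / $120,000,000 = 10.304%.
σ = VaR / z = 10.304% / 2.576 = 4.000%.

4.000%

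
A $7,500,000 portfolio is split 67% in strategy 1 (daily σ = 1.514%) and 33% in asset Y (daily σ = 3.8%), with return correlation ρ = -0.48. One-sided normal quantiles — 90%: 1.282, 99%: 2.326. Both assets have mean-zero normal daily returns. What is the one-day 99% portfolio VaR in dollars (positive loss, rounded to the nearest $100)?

σ_p² = 0.67²·1.514² + 0.33²·3.8² + 2·-0.48·0.67·0.33·1.514·3.8 = 1.3803 (%²).
σ_p = √1.3803 = 1.175%.
VaR = 2.326 × 1.175% = 2.733%; on $7,500,000 that is $204,975.

$205,000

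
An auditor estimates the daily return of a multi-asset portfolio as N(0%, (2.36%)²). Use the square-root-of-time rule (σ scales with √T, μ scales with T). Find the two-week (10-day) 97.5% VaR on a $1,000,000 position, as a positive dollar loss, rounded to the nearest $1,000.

$146,000

At 97.5%, z = 1.960.
σ_{10d} = 2.36% × √10 = 7.463%.
VaR = 1.960 × 7.463% = 14.627%.
On $1,000,000: 0.14627 × $1,000,000 = $146,270.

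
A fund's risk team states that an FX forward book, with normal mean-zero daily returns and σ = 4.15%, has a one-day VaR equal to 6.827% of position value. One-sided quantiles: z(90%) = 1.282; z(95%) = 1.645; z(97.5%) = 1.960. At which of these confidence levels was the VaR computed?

95%

Implied z = VaR/σ = 6.827 / 4.15 = 1.645.
This matches z(95%) = 1.645.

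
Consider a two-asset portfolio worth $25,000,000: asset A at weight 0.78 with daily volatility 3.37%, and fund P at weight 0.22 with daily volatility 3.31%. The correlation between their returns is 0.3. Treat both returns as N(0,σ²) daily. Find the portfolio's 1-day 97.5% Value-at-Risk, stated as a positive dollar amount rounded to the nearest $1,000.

$1,436,000

σ_p² = 0.78²·3.37² + 0.22²·3.31² + 2·0.3·0.78·0.22·3.37·3.31 = 8.5883 (%²).
σ_p = √8.5883 = 2.931%.
At 97.5%, z = 1.960.
VaR = 1.960 × 2.931% = 5.745%; on $25,000,000 that is $1,436,250.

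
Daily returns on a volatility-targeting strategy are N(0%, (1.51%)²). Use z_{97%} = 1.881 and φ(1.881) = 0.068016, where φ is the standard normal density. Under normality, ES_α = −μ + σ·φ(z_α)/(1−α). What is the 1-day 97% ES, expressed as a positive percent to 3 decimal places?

3.423%

Tail multiplier: φ(z)/(1−α) = 0.068016 / 0.03 = 2.267.
ES = 1.51% × 2.267 = 3.423%.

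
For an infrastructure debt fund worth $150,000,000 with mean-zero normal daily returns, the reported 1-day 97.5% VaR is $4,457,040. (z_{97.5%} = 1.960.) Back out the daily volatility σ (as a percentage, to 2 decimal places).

VaR as a fraction: $4,457,040 / $150,000,000 = 2.971%.
σ = VaR / z = 2.971% / 1.960 = 1.516%.

1.52%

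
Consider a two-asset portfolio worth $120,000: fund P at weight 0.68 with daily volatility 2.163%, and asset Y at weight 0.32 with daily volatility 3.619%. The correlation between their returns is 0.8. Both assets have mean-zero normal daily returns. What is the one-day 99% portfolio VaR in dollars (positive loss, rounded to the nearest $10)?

σ_p² = 0.68²·2.163² + 0.32²·3.619² + 2·0.8·0.68·0.32·2.163·3.619 = 6.2299 (%²).
σ_p = √6.2299 = 2.496%.
At 99%, z = 2.326.
VaR = 2.326 × 2.496% = 5.806%; on $120,000 that is $6,967.

$6,970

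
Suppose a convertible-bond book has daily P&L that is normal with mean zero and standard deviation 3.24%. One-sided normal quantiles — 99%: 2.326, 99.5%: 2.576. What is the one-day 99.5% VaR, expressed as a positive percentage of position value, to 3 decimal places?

VaR = z·σ = 2.576 × 3.24% = 8.346%.

8.346%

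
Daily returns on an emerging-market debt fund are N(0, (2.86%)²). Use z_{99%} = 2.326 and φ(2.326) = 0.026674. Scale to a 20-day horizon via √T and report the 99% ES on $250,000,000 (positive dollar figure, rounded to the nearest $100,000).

$85,300,000

σ_{20d} = 2.86% × √20 = 12.790%.
ES multiplier = φ(z)/(1−α) = 0.026674/0.01 = 2.667.
ES = 12.790% × 2.667 = 34.111%; on $250,000,000: $85,277,500.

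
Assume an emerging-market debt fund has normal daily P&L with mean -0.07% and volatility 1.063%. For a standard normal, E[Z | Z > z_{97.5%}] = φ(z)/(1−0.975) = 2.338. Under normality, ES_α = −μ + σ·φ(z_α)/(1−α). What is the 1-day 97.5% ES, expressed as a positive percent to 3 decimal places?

2.555%

ES = −(-0.07%) + 1.063% × 2.338 = 2.555%.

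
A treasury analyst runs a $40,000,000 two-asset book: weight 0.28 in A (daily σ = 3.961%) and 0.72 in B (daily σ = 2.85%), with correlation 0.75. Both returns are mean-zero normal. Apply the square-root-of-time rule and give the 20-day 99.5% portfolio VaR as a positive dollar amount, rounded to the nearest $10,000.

$13,710,000

σ_p = √(0.28²·3.961² + 0.72²·2.85² + 2·0.75·0.28·0.72·3.961·2.85) = 2.976%.
σ_{20d} = 2.976% × √20 = 13.309%.
z(99.5%) = 2.576.
VaR = 2.576 × 13.309% = 34.284%; on $40,000,000 that is $13,713,600.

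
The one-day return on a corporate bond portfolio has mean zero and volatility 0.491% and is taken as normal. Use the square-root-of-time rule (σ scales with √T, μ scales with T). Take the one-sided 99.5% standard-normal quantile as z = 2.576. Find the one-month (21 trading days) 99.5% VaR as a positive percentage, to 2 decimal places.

5.80%

σ_{21d} = 0.491% × √21 = 2.250%.
VaR = 2.576 × 2.250% = 5.796%.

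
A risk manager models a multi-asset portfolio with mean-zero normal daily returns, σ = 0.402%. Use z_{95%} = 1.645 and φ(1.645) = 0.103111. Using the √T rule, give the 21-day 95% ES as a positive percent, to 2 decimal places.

3.80%

σ_{21d} = 0.402% × √21 = 1.842%.
ES multiplier = φ(z)/(1−α) = 0.103111/0.05 = 2.062.
ES = 1.842% × 2.062 = 3.798%.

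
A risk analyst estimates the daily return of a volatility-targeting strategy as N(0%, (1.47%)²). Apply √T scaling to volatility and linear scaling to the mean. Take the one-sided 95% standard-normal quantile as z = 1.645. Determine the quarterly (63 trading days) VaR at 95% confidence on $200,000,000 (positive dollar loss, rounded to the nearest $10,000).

$38,390,000

σ_{63d} = 1.47% × √63 = 11.668%.
VaR = 1.645 × 11.668% = 19.194%.
On $200,000,000: 0.19194 × $200,000,000 = $38,388,000.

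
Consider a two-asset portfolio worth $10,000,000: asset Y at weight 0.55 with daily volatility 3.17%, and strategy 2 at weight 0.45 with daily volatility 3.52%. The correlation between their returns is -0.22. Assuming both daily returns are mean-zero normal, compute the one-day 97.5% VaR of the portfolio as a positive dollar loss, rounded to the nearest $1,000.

σ_p² = 0.55²·3.17² + 0.45²·3.52² + 2·-0.22·0.55·0.45·3.17·3.52 = 4.3337 (%²).
σ_p = √4.3337 = 2.082%.
At 97.5%, z = 1.960.
VaR = 1.960 × 2.082% = 4.081%; on $10,000,000 that is $408,100.

$408,000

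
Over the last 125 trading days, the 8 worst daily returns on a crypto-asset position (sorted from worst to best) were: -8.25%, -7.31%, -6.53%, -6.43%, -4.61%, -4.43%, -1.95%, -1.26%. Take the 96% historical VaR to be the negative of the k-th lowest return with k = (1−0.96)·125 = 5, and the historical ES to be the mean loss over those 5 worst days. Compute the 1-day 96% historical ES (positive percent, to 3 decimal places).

The 5 worst returns sum to -33.13%.
ES = −(-33.13%) / 5 = 6.626%.

6.626%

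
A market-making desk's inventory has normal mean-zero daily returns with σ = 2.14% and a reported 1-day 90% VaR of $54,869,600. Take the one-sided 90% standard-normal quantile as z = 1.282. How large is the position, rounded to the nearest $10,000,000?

VaR as a fraction of value: z·σ = 1.282 × 2.14% = 2.74348%.
Position = $54,869,600 / 0.0274348 = $2,000,000,000.

$2,000,000,000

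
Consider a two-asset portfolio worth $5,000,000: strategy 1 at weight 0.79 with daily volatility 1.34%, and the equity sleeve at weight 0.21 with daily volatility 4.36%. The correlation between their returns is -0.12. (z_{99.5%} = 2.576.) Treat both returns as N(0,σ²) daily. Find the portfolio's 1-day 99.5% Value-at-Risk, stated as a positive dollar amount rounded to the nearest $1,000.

$169,000

σ_p² = 0.79²·1.34² + 0.21²·4.36² + 2·-0.12·0.79·0.21·1.34·4.36 = 1.7263 (%²).
σ_p = √1.7263 = 1.314%.
VaR = 2.576 × 1.314% = 3.385%; on $5,000,000 that is $169,250.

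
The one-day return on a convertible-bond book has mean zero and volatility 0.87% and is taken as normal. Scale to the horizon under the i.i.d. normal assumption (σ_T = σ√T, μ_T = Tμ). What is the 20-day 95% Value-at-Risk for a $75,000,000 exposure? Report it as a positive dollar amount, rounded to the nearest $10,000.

$4,800,000

At 95%, z = 1.645.
σ_{20d} = 0.87% × √20 = 3.891%.
VaR = 1.645 × 3.891% = 6.401%.
On $75,000,000: 0.06401 × $75,000,000 = $4,800,750.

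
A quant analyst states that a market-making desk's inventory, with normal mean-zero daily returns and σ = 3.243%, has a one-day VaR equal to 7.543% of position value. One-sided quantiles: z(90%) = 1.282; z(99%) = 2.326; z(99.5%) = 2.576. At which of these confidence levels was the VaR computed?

99%

Implied z = VaR/σ = 7.543 / 3.243 = 2.326.
This matches z(99%) = 2.326.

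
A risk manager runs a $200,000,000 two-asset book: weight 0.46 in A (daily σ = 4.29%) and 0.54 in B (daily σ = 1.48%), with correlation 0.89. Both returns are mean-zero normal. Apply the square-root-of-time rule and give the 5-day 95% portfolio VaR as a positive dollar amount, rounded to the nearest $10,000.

σ_p = √(0.46²·4.29² + 0.54²·1.48² + 2·0.89·0.46·0.54·4.29·1.48) = 2.709%.
σ_{5d} = 2.709% × √5 = 6.058%.
z(95%) = 1.645.
VaR = 1.645 × 6.058% = 9.965%; on $200,000,000 that is $19,930,000.

$19,930,000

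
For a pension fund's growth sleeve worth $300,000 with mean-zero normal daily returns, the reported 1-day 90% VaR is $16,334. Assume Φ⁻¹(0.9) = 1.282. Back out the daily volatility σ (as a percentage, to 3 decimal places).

VaR as a fraction: $16,334 / $300,000 = 5.445%.
σ = VaR / z = 5.445% / 1.282 = 4.247%.

4.247%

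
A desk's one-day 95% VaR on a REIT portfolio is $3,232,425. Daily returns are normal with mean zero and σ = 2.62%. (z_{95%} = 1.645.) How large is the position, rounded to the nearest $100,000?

VaR as a fraction of value: z·σ = 1.645 × 2.62% = 4.3099%.
Position = $3,232,425 / 0.043099 = $75,000,000.

$75,000,000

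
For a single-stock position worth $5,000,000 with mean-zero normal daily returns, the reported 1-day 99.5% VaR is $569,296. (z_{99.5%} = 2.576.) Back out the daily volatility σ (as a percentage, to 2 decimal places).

4.42%

VaR as a fraction: $569,296 / $5,000,000 = 11.386%.
σ = VaR / z = 11.386% / 2.576 = 4.420%.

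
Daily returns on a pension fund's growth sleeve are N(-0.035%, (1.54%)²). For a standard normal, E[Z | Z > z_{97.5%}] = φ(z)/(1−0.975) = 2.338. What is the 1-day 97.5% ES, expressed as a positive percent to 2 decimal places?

ES = −(-0.035%) + 1.54% × 2.338 = 3.636%.

3.64%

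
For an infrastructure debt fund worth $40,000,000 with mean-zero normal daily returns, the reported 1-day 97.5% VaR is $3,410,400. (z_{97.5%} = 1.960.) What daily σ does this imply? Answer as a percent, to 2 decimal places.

4.35%

VaR as a fraction: $3,410,400 / $40,000,000 = 8.526%.
σ = VaR / z = 8.526% / 1.960 = 4.350%.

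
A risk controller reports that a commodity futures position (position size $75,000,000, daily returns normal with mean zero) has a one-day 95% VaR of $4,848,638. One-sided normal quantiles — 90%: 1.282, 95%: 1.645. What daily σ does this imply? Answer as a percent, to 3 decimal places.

3.930%

VaR as a fraction: $4,848,638 / $75,000,000 = 6.465%.
σ = VaR / z = 6.465% / 1.645 = 3.930%.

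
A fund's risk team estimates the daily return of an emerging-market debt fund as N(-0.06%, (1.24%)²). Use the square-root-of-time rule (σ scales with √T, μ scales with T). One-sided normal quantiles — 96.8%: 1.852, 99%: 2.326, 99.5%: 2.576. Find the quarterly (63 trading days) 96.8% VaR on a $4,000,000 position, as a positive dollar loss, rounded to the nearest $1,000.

$880,000

σ_{63d} = 1.24% × √63 = 9.842%; μ_{63d} = 63 × -0.06% = -3.780%.
VaR = −(-3.780%) + 1.852 × 9.842% = 22.007%.
On $4,000,000: 0.22007 × $4,000,000 = $880,280.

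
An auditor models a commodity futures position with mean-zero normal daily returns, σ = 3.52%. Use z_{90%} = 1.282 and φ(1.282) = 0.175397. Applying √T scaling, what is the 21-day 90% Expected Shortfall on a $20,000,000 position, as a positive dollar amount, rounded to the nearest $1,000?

σ_{21d} = 3.52% × √21 = 16.131%.
ES multiplier = φ(z)/(1−α) = 0.175397/0.1 = 1.754.
ES = 16.131% × 1.754 = 28.294%; on $20,000,000: $5,658,800.

$5,659,000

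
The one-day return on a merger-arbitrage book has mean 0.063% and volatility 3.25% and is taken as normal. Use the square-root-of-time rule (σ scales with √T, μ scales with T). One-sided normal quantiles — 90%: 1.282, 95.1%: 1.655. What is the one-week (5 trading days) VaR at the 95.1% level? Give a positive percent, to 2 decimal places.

σ_{5d} = 3.25% × √5 = 7.267%; μ_{5d} = 5 × 0.063% = 0.315%.
VaR = −(0.315%) + 1.655 × 7.267% = 11.712%.

11.71%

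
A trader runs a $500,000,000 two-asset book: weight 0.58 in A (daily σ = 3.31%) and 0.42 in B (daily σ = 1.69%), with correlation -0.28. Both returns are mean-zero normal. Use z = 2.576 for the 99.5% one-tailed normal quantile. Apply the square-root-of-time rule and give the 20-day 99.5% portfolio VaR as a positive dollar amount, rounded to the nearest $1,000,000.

σ_p = √(0.58²·3.31² + 0.42²·1.69² + 2·-0.28·0.58·0.42·3.31·1.69) = 1.851%.
σ_{20d} = 1.851% × √20 = 8.278%.
VaR = 2.576 × 8.278% = 21.324%; on $500,000,000 that is $106,620,000.

$107,000,000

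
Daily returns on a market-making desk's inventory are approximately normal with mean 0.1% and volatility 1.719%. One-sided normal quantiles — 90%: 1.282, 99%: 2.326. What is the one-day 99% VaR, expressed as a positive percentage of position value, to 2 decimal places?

VaR = −μ + z·σ = −(0.1%) + 2.326 × 1.719% = 3.898%.

3.90%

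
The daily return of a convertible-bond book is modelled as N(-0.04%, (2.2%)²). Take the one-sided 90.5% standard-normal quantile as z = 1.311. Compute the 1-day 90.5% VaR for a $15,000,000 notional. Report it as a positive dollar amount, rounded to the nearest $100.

$438,600

VaR = −μ + z·σ = −(-0.04%) + 1.311 × 2.2% = 2.924%.
On $15,000,000: 0.02924 × $15,000,000 = $438,600.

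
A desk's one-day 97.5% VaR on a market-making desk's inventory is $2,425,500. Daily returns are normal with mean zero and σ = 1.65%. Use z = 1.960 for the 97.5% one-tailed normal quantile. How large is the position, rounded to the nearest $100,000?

VaR as a fraction of value: z·σ = 1.960 × 1.65% = 3.234%.
Position = $2,425,500 / 0.03234 = $75,000,000.

$75,000,000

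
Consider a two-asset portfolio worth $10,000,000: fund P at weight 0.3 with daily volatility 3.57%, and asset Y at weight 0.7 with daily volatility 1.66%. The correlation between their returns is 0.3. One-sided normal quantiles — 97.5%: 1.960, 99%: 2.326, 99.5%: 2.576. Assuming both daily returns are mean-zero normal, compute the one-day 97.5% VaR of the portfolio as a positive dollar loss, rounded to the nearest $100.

σ_p² = 0.3²·3.57² + 0.7²·1.66² + 2·0.3·0.3·0.7·3.57·1.66 = 3.2440 (%²).
σ_p = √3.2440 = 1.801%.
VaR = 1.960 × 1.801% = 3.530%; on $10,000,000 that is $353,000.

$353,000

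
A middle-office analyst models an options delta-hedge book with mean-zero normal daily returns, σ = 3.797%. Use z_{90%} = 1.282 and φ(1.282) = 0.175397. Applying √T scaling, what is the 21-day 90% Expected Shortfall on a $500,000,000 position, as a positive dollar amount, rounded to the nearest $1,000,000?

$153,000,000

σ_{21d} = 3.797% × √21 = 17.400%.
ES multiplier = φ(z)/(1−α) = 0.175397/0.1 = 1.754.
ES = 17.400% × 1.754 = 30.520%; on $500,000,000: $152,600,000.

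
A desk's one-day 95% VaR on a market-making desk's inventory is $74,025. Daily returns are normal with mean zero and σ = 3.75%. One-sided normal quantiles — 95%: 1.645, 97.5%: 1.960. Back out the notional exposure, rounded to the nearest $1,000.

$1,200,000

VaR as a fraction of value: z·σ = 1.645 × 3.75% = 6.16875%.
Position = $74,025 / 0.0616875 = $1,200,000.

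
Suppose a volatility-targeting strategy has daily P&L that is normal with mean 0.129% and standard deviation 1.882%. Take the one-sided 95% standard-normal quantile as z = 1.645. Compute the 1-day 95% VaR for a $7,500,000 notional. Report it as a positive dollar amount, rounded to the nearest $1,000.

$223,000

VaR = −μ + z·σ = −(0.129%) + 1.645 × 1.882% = 2.967%.
On $7,500,000: 0.02967 × $7,500,000 = $222,525.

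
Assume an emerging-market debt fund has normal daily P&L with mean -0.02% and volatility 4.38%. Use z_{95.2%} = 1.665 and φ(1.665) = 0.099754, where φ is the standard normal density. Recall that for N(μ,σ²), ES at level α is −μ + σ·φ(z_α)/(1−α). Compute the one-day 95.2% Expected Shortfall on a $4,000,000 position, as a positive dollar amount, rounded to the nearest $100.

Tail multiplier: φ(z)/(1−α) = 0.099754 / 0.048 = 2.078.
ES = −(-0.02%) + 4.38% × 2.078 = 9.122%.
On $4,000,000: 0.09122 × $4,000,000 = $364,880.

$364,900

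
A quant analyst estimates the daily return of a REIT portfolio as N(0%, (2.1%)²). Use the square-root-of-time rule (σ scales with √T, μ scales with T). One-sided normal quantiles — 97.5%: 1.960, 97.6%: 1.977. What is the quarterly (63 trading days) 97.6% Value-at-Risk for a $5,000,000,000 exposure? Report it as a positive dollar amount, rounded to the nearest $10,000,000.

σ_{63d} = 2.1% × √63 = 16.668%.
VaR = 1.977 × 16.668% = 32.953%.
On $5,000,000,000: 0.32953 × $5,000,000,000 = $1,647,650,000.

$1,650,000,000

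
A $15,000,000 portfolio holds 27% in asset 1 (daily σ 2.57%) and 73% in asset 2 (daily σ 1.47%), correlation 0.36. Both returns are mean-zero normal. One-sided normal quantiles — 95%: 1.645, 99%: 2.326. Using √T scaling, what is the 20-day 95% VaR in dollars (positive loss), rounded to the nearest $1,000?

σ_p = √(0.27²·2.57² + 0.73²·1.47² + 2·0.36·0.27·0.73·2.57·1.47) = 1.473%.
σ_{20d} = 1.473% × √20 = 6.587%.
VaR = 1.645 × 6.587% = 10.836%; on $15,000,000 that is $1,625,400.

$1,625,000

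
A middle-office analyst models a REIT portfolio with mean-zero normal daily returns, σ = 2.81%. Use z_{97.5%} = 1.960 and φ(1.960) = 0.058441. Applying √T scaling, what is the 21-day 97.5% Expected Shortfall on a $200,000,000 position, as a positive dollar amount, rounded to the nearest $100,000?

σ_{21d} = 2.81% × √21 = 12.877%.
ES multiplier = φ(z)/(1−α) = 0.058441/0.025 = 2.338.
ES = 12.877% × 2.338 = 30.106%; on $200,000,000: $60,212,000.

$60,200,000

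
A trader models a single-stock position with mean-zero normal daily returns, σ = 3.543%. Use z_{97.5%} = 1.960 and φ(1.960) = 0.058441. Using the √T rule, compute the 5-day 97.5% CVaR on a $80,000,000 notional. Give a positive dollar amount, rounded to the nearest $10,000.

$14,820,000

σ_{5d} = 3.543% × √5 = 7.922%.
ES multiplier = φ(z)/(1−α) = 0.058441/0.025 = 2.338.
ES = 7.922% × 2.338 = 18.522%; on $80,000,000: $14,817,600.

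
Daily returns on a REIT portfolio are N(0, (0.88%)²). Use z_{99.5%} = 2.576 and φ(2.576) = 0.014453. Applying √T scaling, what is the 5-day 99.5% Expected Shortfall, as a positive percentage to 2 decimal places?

5.69%

σ_{5d} = 0.88% × √5 = 1.968%.
ES multiplier = φ(z)/(1−α) = 0.014453/0.005 = 2.891.
ES = 1.968% × 2.891 = 5.689%.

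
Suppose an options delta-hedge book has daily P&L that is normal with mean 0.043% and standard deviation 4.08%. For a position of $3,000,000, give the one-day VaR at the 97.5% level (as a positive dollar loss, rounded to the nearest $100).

At 97.5% one-sided, z = 1.960.
VaR = −μ + z·σ = −(0.043%) + 1.960 × 4.08% = 7.954%.
On $3,000,000: 0.07954 × $3,000,000 = $238,620.

$238,600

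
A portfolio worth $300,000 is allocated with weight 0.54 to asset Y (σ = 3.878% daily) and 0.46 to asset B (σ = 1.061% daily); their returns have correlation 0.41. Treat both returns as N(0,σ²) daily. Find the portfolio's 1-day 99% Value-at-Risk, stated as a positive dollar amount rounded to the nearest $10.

σ_p² = 0.54²·3.878² + 0.46²·1.061² + 2·0.41·0.54·0.46·3.878·1.061 = 5.4616 (%²).
σ_p = √5.4616 = 2.337%.
At 99%, z = 2.326.
VaR = 2.326 × 2.337% = 5.436%; on $300,000 that is $16,308.

$16,310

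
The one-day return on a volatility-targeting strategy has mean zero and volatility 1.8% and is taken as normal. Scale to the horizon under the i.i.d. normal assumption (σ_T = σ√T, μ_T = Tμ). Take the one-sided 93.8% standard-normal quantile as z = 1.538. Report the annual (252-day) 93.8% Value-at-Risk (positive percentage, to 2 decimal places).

σ_{252d} = 1.8% × √252 = 28.574%.
VaR = 1.538 × 28.574% = 43.947%.

43.95%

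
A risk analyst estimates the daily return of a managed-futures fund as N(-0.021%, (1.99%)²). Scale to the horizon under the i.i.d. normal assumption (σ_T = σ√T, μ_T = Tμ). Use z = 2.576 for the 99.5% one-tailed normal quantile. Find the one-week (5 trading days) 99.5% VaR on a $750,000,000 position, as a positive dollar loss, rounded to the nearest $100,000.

$86,800,000

σ_{5d} = 1.99% × √5 = 4.450%; μ_{5d} = 5 × -0.021% = -0.105%.
VaR = −(-0.105%) + 2.576 × 4.450% = 11.568%.
On $750,000,000: 0.11568 × $750,000,000 = $86,760,000.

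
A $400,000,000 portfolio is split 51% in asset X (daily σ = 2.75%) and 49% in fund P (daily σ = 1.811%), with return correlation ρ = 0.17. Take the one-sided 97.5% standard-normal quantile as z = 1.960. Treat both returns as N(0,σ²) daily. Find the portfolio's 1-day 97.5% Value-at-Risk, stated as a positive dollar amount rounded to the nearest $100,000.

$14,000,000

σ_p² = 0.51²·2.75² + 0.49²·1.811² + 2·0.17·0.51·0.49·2.75·1.811 = 3.1776 (%²).
σ_p = √3.1776 = 1.783%.
VaR = 1.960 × 1.783% = 3.495%; on $400,000,000 that is $13,980,000.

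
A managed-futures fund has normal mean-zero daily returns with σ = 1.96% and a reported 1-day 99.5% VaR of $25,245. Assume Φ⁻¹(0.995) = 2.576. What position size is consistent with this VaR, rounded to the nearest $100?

$500,000

VaR as a fraction of value: z·σ = 2.576 × 1.96% = 5.04896%.
Position = $25,245 / 0.0504896 = $500,004.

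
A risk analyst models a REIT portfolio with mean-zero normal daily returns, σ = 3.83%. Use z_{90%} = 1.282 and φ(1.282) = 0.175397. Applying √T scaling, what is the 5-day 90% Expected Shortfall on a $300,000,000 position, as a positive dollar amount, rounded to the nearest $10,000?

$45,060,000

σ_{5d} = 3.83% × √5 = 8.564%.
ES multiplier = φ(z)/(1−α) = 0.175397/0.1 = 1.754.
ES = 8.564% × 1.754 = 15.021%; on $300,000,000: $45,063,000.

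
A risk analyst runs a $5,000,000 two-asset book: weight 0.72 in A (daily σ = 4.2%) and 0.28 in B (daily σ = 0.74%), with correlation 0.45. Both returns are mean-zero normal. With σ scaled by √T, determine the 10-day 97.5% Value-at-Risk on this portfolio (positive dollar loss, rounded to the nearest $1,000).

σ_p = √(0.72²·4.2² + 0.28²·0.74² + 2·0.45·0.72·0.28·4.2·0.74) = 3.123%.
σ_{10d} = 3.123% × √10 = 9.876%.
z(97.5%) = 1.960.
VaR = 1.960 × 9.876% = 19.357%; on $5,000,000 that is $967,850.

$968,000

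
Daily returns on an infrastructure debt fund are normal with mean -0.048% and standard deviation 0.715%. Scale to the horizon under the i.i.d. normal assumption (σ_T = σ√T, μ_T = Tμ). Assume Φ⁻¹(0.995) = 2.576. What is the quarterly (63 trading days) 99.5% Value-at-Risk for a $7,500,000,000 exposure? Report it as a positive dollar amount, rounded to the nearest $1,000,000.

$1,323,000,000

σ_{63d} = 0.715% × √63 = 5.675%; μ_{63d} = 63 × -0.048% = -3.024%.
VaR = −(-3.024%) + 2.576 × 5.675% = 17.643%.
On $7,500,000,000: 0.17643 × $7,500,000,000 = $1,323,225,000.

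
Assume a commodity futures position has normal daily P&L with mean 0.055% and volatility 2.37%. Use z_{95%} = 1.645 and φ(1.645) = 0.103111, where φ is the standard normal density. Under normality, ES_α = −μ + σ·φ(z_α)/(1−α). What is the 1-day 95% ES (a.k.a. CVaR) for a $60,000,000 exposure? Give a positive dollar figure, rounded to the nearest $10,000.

Tail multiplier: φ(z)/(1−α) = 0.103111 / 0.05 = 2.062.
ES = −(0.055%) + 2.37% × 2.062 = 4.832%.
On $60,000,000: 0.04832 × $60,000,000 = $2,899,200.

$2,900,000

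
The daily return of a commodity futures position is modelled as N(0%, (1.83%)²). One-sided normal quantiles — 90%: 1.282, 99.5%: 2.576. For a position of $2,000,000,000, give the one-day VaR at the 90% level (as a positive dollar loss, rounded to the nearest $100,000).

$46,900,000

VaR = z·σ = 1.282 × 1.83% = 2.346%.
On $2,000,000,000: 0.02346 × $2,000,000,000 = $46,920,000.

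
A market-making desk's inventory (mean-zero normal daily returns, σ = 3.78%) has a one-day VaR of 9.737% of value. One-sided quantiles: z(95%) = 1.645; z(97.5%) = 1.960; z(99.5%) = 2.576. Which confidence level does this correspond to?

Implied z = VaR/σ = 9.737 / 3.78 = 2.576.
This matches z(99.5%) = 2.576.

99.5%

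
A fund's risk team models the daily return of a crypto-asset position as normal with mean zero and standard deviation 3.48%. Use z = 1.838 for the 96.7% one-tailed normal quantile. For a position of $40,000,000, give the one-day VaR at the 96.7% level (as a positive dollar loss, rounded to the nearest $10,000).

$2,560,000

VaR = z·σ = 1.838 × 3.48% = 6.396%.
On $40,000,000: 0.06396 × $40,000,000 = $2,558,400.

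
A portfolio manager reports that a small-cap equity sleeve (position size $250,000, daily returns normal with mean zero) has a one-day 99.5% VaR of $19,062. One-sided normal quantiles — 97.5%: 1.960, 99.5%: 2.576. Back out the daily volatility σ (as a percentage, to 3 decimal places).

2.960%

VaR as a fraction: $19,062 / $250,000 = 7.625%.
σ = VaR / z = 7.625% / 2.576 = 2.960%.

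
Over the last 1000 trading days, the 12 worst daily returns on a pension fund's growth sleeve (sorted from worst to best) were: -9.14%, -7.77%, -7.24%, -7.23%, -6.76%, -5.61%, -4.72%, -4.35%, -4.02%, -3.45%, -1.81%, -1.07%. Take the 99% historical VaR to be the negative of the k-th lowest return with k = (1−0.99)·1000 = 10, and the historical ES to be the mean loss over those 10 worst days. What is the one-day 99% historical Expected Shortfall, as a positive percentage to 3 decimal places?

6.029%

The 10 worst returns sum to -60.29%.
ES = −(-60.29%) / 10 = 6.029%.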